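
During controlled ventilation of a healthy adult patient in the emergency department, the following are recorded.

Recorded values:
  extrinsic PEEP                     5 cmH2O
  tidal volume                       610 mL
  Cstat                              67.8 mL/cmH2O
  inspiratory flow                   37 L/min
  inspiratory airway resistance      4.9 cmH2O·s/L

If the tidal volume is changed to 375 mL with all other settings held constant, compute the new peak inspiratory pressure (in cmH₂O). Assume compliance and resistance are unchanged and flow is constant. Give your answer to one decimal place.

Flow: 37 L/min ÷ 60 = 0.6167 L/s.
PIP = Vt/C + R·V̇ + PEEP (constant-flow equation of motion).
Only the elastic term changes: ΔPIP = ΔVt / C = (375 − 610) / 67.8 = -3.466 cmH2O.
Original PIP = 610/67.8 + 4.9×0.6167 + 5 = 17.019 cmH2O; new PIP = 17.019 + (-3.466) = 13.553 cmH2O.

13.6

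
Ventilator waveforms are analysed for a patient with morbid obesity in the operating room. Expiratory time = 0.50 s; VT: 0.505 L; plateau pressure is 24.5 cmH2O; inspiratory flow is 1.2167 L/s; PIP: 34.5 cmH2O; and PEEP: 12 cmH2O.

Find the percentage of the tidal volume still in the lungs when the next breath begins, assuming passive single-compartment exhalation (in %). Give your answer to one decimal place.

22.2

R = (PIP − Pplat)/V̇ = (34.5 − 24.5) / 1.2167 = 10.0/1.2167 = 8.219 cmH2O·s/L.
C = Vt/(Pplat − PEEP) = 505.0 / (24.5 − 12) = 505.0/12.5 = 40.4 mL/cmH2O.
τ = R × C = 8.219 × 0.0404 L/cmH2O = 0.332 s.
Fraction remaining at end-expiration = e^(−Te/τ) = e^(−0.50/0.332) = 0.2218 → 22.18%.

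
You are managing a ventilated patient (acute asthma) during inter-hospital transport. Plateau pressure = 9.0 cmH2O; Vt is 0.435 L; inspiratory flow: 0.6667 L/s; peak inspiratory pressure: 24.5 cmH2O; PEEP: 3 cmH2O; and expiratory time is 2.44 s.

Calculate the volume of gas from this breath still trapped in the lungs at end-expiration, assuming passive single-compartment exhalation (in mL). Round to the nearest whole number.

102

R = (PIP − Pplat)/V̇ = (24.5 − 9.0) / 0.6667 = 15.5/0.6667 = 23.249 cmH2O·s/L.
C = Vt/(Pplat − PEEP) = 435.0 / (9.0 − 3) = 435.0/6.0 = 72.5 mL/cmH2O.
τ = R × C = 23.249 × 0.0725 L/cmH2O = 1.686 s.
Fraction remaining = e^(−Te/τ) = e^(−2.44/1.686) = 0.2352.
Trapped volume = 435.0 × 0.2352 = 102.31 mL.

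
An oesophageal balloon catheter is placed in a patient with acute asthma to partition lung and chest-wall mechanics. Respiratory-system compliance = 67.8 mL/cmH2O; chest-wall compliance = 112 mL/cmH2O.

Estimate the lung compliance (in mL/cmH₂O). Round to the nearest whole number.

1/CL = 1/Crs − 1/Ccw.
1/CL = 1/67.8 − 1/112 = 0.005821.
CL = 171.79 mL/cmH2O.

172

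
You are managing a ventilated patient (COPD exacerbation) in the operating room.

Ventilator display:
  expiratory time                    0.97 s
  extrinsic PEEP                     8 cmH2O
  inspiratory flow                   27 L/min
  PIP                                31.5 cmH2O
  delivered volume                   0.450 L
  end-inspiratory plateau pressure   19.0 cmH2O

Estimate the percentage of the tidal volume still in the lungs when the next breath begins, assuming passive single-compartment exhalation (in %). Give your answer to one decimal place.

42.6

Flow: 27 L/min ÷ 60 = 0.45 L/s.
R = (PIP − Pplat)/V̇ = (31.5 − 19.0) / 0.45 = 12.5/0.45 = 27.778 cmH2O·s/L.
C = Vt/(Pplat − PEEP) = 450.0 / (19.0 − 8) = 450.0/11.0 = 40.909 mL/cmH2O.
τ = R × C = 27.778 × 0.04091 L/cmH2O = 1.136 s.
Fraction remaining at end-expiration = e^(−Te/τ) = e^(−0.97/1.136) = 0.4258 → 42.58%.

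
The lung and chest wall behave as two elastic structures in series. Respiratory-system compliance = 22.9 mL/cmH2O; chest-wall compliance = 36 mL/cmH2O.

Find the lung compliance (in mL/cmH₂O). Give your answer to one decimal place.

62.9

1/CL = 1/Crs − 1/Ccw.
1/CL = 1/22.9 − 1/36 = 0.01589.
CL = 62.933 mL/cmH2O.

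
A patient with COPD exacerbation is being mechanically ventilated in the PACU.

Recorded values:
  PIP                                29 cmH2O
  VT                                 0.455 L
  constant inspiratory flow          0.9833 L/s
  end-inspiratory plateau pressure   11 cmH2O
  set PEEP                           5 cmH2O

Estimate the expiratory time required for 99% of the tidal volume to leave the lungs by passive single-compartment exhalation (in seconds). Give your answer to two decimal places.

6.39

R = (PIP − Pplat)/V̇ = (29 − 11) / 0.9833 = 18.0/0.9833 = 18.306 cmH2O·s/L.
C = Vt/(Pplat − PEEP) = 455.0 / (11 − 5) = 455.0/6.0 = 75.833 mL/cmH2O.
τ = R × C = 18.306 × 0.07583 L/cmH2O = 1.388 s.
t = −τ·ln(1 − 0.99) = −1.388·ln(0.01) = 6.392 s.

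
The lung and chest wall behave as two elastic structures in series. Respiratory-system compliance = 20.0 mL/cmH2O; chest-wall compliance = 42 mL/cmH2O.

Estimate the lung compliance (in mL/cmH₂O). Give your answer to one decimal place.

38.2

1/CL = 1/Crs − 1/Ccw.
1/CL = 1/20.0 − 1/42 = 0.02619.
CL = 38.183 mL/cmH2O.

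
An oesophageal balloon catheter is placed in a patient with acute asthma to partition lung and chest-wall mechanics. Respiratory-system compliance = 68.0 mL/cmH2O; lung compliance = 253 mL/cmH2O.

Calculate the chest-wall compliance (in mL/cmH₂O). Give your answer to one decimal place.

93.0

1/Ccw = 1/Crs − 1/CL.
1/Ccw = 1/68.0 − 1/253 = 0.01075.
Ccw = 93.023 mL/cmH2O.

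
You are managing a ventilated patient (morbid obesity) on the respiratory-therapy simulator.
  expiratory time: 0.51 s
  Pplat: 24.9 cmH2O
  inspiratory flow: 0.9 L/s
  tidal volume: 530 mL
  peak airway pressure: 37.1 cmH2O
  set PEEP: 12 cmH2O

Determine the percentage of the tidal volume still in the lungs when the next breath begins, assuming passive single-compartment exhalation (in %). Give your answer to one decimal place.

40.0

R = (PIP − Pplat)/V̇ = (37.1 − 24.9) / 0.9 = 12.2/0.9 = 13.556 cmH2O·s/L.
C = Vt/(Pplat − PEEP) = 530.0 / (24.9 − 12) = 530.0/12.9 = 41.085 mL/cmH2O.
τ = R × C = 13.556 × 0.04109 L/cmH2O = 0.557 s.
Fraction remaining at end-expiration = e^(−Te/τ) = e^(−0.51/0.557) = 0.4003 → 40.03%.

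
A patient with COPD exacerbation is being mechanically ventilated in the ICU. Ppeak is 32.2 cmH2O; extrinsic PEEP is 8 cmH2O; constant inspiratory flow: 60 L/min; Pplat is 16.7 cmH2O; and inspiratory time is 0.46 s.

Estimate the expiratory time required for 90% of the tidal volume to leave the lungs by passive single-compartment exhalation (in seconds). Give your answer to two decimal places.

1.89

Flow: 60 L/min ÷ 60 = 1 L/s.
Vt = flow × Ti = 1 L/s × 0.46 s × 1000 mL/L = 460.0 mL.
R = (PIP − Pplat)/V̇ = (32.2 − 16.7) / 1 = 15.5/1 = 15.5 cmH2O·s/L.
C = Vt/(Pplat − PEEP) = 460.0 / (16.7 − 8) = 460.0/8.7 = 52.874 mL/cmH2O.
τ = R × C = 15.5 × 0.05287 L/cmH2O = 0.8195 s.
t = −τ·ln(1 − 0.90) = −0.8195·ln(0.1) = 1.887 s.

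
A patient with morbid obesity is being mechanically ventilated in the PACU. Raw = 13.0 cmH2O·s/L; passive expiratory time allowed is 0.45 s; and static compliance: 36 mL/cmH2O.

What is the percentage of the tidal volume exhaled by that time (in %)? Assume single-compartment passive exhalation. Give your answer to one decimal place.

τ = R × C = 13.0 × 36 mL/cmH2O = 13.0 × 0.036 L/cmH2O = 0.468 s.
Passive exhalation: V(t)/V₀ = e^(−t/τ) = e^(−0.45/0.468) = 0.3823.
Fraction exhaled = 1 − 0.3823 = 0.6177 → 61.77%.

61.8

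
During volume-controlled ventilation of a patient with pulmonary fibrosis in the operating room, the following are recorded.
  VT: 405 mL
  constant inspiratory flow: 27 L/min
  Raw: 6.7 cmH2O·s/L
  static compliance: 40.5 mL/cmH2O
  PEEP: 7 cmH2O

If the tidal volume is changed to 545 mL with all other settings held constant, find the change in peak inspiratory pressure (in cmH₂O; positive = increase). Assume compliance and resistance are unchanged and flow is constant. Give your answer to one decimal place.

3.5

PIP = Vt/C + R·V̇ + PEEP (constant-flow equation of motion).
Only the elastic term changes: ΔPIP = ΔVt / C = (545 − 405) / 40.5 = 3.457 cmH2O.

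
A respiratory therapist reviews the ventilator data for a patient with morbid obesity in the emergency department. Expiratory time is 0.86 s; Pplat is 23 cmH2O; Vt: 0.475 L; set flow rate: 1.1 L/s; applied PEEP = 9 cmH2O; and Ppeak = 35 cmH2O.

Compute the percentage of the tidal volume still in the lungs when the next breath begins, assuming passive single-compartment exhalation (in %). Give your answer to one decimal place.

9.8

R = (PIP − Pplat)/V̇ = (35 − 23) / 1.1 = 12.0/1.1 = 10.909 cmH2O·s/L.
C = Vt/(Pplat − PEEP) = 475.0 / (23 − 9) = 475.0/14.0 = 33.929 mL/cmH2O.
τ = R × C = 10.909 × 0.03393 L/cmH2O = 0.3701 s.
Fraction remaining at end-expiration = e^(−Te/τ) = e^(−0.86/0.3701) = 0.09791 → 9.791%.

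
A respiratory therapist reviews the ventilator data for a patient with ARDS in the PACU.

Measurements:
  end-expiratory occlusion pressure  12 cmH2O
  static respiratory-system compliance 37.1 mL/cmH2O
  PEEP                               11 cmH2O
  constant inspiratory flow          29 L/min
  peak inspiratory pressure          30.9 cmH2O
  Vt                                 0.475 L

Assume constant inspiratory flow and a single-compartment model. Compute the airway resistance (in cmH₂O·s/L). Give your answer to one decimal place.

12.6

Flow: 29 L/min ÷ 60 = 0.4833 L/s.
Total PEEP = 12 cmH2O (set 11 + intrinsic 1); this is the baseline alveolar pressure.
Equation of motion (constant flow): PIP = Vt/C + R·V̇ + PEEP.
R·V̇ = PIP − Vt/C − PEEP = 30.9 − 475/37.1 − 12 = 30.9 − 12.803 − 12 = 6.097 cmH2O.
R = 6.097 / 0.4833 = 12.615 cmH2O·s/L.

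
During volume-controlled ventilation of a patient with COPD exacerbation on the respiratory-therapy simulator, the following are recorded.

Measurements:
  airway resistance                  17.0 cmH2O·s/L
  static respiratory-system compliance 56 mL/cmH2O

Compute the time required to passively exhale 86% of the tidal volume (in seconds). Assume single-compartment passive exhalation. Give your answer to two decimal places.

1.87

τ = R × C = 17.0 × 56 mL/cmH2O = 17.0 × 0.056 L/cmH2O = 0.952 s.
Exhaled fraction f = 1 − e^(−t/τ) → t = −τ·ln(1 − f) = −0.952·ln(0.14) = 1.872 s.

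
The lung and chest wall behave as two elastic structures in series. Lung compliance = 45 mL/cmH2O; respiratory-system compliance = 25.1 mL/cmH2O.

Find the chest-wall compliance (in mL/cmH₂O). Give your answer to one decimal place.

1/Ccw = 1/Crs − 1/CL.
1/Ccw = 1/25.1 − 1/45 = 0.01762.
Ccw = 56.754 mL/cmH2O.

56.8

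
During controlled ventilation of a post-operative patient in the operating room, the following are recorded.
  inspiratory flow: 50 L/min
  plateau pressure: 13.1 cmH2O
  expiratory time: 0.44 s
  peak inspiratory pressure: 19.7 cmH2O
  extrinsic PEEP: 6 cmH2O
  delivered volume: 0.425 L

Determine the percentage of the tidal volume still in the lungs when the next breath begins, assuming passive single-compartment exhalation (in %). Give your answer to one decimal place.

39.5

Flow: 50 L/min ÷ 60 = 0.8333 L/s.
R = (PIP − Pplat)/V̇ = (19.7 − 13.1) / 0.8333 = 6.6/0.8333 = 7.92 cmH2O·s/L.
C = Vt/(Pplat − PEEP) = 425.0 / (13.1 − 6) = 425.0/7.1 = 59.859 mL/cmH2O.
τ = R × C = 7.92 × 0.05986 L/cmH2O = 0.4741 s.
Fraction remaining at end-expiration = e^(−Te/τ) = e^(−0.44/0.4741) = 0.3953 → 39.53%.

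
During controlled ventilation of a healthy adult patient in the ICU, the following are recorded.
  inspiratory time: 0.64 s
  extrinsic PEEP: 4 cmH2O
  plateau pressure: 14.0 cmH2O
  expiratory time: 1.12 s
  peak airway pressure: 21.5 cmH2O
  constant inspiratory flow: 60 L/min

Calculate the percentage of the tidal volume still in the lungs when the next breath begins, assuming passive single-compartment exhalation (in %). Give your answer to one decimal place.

9.7

Flow: 60 L/min ÷ 60 = 1 L/s.
Vt = flow × Ti = 1 L/s × 0.64 s × 1000 mL/L = 640.0 mL.
R = (PIP − Pplat)/V̇ = (21.5 − 14.0) / 1 = 7.5/1 = 7.5 cmH2O·s/L.
C = Vt/(Pplat − PEEP) = 640.0 / (14.0 − 4) = 640.0/10.0 = 64.0 mL/cmH2O.
τ = R × C = 7.5 × 0.064 L/cmH2O = 0.48 s.
Fraction remaining at end-expiration = e^(−Te/τ) = e^(−1.12/0.48) = 0.09697 → 9.697%.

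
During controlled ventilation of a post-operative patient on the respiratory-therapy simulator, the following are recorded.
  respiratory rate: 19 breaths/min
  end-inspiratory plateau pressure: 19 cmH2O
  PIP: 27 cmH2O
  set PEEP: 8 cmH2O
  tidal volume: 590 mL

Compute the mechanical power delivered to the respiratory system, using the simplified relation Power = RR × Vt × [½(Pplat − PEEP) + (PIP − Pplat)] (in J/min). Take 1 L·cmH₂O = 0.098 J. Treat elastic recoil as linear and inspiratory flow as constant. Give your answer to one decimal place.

14.8

Per-breath work = Vt × [½(Pplat−PEEP) + (PIP−Pplat)] = 0.590 × [0.5×11.0 + 8.0] = 0.590 × 13.5 = 7.965 L·cmH2O.
Power = 19 × 7.965 = 151.34 L·cmH2O/min.
× 0.098 J/(L·cmH2O) → 14.831 J/min.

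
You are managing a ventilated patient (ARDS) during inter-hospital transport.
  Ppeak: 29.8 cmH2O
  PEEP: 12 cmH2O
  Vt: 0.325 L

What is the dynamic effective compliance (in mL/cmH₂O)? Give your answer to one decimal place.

Dynamic compliance = Vt / (PIP − PEEP) = 325 / (29.8 − 12) = 325 / 17.8 = 18.258 mL/cmH2O.

18.3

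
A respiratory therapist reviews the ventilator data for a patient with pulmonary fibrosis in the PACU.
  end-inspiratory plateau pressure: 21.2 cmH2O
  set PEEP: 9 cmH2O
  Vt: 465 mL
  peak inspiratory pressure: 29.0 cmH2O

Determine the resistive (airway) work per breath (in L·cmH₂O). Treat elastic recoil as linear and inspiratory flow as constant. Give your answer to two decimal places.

With constant inspiratory flow the resistive pressure is constant at PIP − Pplat = 29.0 − 21.2 = 7.8 cmH2O, so resistive work = 7.8 × 0.465 = 3.627 L·cmH2O.

3.63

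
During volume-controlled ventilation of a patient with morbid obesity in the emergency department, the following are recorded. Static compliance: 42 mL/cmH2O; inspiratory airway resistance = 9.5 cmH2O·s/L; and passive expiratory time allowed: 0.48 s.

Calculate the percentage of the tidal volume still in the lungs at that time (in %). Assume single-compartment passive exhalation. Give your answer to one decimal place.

τ = R × C = 9.5 × 42 mL/cmH2O = 9.5 × 0.042 L/cmH2O = 0.399 s.
Passive exhalation: V(t)/V₀ = e^(−t/τ) = e^(−0.48/0.399) = 0.3003.
Fraction remaining = 0.3003 → 30.03%.

30.0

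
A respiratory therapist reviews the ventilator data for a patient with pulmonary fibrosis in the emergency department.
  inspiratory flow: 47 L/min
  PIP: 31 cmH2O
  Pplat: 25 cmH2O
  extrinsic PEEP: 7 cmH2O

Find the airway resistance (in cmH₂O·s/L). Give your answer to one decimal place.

7.7

Flow: 47 L/min ÷ 60 = 0.7833 L/s.
Raw = (PIP − Pplat) / flow = (31 − 25) / 0.7833 = 6.0 / 0.7833 = 7.66 cmH2O·s/L.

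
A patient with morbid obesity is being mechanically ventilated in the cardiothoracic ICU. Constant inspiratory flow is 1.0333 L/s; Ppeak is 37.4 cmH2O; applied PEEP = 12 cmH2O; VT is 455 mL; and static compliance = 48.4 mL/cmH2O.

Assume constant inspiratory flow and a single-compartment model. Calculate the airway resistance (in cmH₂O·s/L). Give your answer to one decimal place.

Equation of motion (constant flow): PIP = Vt/C + R·V̇ + PEEP.
R·V̇ = PIP − Vt/C − PEEP = 37.4 − 455/48.4 − 12 = 37.4 − 9.401 − 12 = 15.999 cmH2O.
R = 15.999 / 1.0333 = 15.483 cmH2O·s/L.

15.5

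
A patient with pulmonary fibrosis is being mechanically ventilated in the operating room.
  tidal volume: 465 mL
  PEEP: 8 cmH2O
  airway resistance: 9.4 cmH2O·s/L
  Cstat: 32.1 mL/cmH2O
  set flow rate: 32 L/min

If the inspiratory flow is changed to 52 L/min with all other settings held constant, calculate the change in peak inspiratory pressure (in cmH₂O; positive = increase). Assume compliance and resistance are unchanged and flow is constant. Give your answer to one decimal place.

3.1

Flow: 32 L/min ÷ 60 = 0.5333 L/s.
New flow: 52 L/min ÷ 60 = 0.8667 L/s.
PIP = Vt/C + R·V̇ + PEEP (constant-flow equation of motion).
Only the resistive term changes: ΔPIP = R × ΔV̇ = 9.4 × (0.8667 − 0.5333) = 9.4 × 0.3334 = 3.134 cmH2O.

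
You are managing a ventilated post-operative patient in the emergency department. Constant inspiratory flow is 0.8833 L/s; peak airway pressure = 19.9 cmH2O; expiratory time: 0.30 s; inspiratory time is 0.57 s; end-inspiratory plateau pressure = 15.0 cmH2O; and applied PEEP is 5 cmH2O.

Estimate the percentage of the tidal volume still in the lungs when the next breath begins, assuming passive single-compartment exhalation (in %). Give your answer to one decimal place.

Vt = flow × Ti = 0.8833 L/s × 0.57 s × 1000 mL/L = 503.48 mL.
R = (PIP − Pplat)/V̇ = (19.9 − 15.0) / 0.8833 = 4.9/0.8833 = 5.547 cmH2O·s/L.
C = Vt/(Pplat − PEEP) = 503.48 / (15.0 − 5) = 503.48/10.0 = 50.348 mL/cmH2O.
τ = R × C = 5.547 × 0.05035 L/cmH2O = 0.2793 s.
Fraction remaining at end-expiration = e^(−Te/τ) = e^(−0.30/0.2793) = 0.3416 → 34.16%.

34.2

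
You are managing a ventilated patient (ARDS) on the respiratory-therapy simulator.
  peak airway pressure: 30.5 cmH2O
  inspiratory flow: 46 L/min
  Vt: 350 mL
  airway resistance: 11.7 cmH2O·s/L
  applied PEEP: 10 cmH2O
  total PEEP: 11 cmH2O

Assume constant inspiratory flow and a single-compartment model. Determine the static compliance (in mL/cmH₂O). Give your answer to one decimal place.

Flow: 46 L/min ÷ 60 = 0.7667 L/s.
Total PEEP = 11 cmH2O (set 10 + intrinsic 1); this is the baseline alveolar pressure.
Equation of motion (constant flow): PIP = Vt/C + R·V̇ + PEEP.
Vt/C = PIP − R·V̇ − PEEP = 30.5 − 11.7×0.7667 − 11 = 30.5 − 8.97 − 11 = 10.53 cmH2O.
C = Vt / 10.53 = 350 / 10.53 = 33.238 mL/cmH2O.

33.2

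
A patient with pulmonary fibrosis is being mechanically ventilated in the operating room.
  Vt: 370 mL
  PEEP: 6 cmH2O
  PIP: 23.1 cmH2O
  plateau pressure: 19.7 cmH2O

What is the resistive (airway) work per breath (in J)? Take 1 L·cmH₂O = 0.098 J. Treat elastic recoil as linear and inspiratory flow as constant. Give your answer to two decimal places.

With constant inspiratory flow the resistive pressure is constant at PIP − Pplat = 23.1 − 19.7 = 3.4 cmH2O, so resistive work = 3.4 × 0.370 = 1.258 L·cmH2O.
× 0.098 J/(L·cmH2O) → 0.1233 J.

0.12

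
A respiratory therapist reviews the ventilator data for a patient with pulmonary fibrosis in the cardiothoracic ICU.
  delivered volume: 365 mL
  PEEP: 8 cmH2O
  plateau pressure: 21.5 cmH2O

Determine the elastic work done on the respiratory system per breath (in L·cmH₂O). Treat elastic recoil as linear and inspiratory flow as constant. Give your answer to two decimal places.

Elastic work ≈ ½ × (Pplat − PEEP) × Vt = 0.5 × (21.5 − 8) × 0.365 L = 0.5 × 13.5 × 0.365 = 2.464 L·cmH2O.

2.46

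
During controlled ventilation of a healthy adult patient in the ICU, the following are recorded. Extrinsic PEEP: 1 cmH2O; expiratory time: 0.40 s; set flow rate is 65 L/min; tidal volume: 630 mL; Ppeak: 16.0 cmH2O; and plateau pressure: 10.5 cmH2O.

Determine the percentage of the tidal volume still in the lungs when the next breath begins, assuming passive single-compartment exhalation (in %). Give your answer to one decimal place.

30.5

Flow: 65 L/min ÷ 60 = 1.0833 L/s.
R = (PIP − Pplat)/V̇ = (16.0 − 10.5) / 1.0833 = 5.5/1.0833 = 5.077 cmH2O·s/L.
C = Vt/(Pplat − PEEP) = 630.0 / (10.5 − 1) = 630.0/9.5 = 66.316 mL/cmH2O.
τ = R × C = 5.077 × 0.06632 L/cmH2O = 0.3367 s.
Fraction remaining at end-expiration = e^(−Te/τ) = e^(−0.40/0.3367) = 0.3048 → 30.48%.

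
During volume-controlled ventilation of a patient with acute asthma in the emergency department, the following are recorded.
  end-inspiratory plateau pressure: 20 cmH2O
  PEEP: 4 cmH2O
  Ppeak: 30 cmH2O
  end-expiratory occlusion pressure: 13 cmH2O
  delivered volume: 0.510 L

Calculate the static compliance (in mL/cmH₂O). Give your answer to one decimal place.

72.9

End-expiratory occlusion gives total PEEP = 13 cmH2O (intrinsic PEEP = 13 − 4 = 9). Use total PEEP for the elastic gradient.
Cstat = Vt / (Pplat − PEEPtotal) = 510 / (20 − 13) = 510 / 7.0 = 72.857 mL/cmH2O.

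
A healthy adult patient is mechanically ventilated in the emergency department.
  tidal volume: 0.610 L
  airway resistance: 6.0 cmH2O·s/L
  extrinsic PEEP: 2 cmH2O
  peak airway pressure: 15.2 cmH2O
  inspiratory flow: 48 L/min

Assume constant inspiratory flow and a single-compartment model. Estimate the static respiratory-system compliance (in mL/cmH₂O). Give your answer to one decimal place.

Flow: 48 L/min ÷ 60 = 0.8 L/s.
Equation of motion (constant flow): PIP = Vt/C + R·V̇ + PEEP.
Vt/C = PIP − R·V̇ − PEEP = 15.2 − 6.0×0.8 − 2 = 15.2 − 4.8 − 2 = 8.4 cmH2O.
C = Vt / 8.4 = 610 / 8.4 = 72.619 mL/cmH2O.

72.6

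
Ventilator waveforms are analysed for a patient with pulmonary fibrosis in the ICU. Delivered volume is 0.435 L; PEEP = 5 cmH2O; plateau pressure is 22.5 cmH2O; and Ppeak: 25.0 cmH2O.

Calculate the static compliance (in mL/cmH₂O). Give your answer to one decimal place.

Cstat = Vt / (Pplat − PEEP) = 435 / (22.5 − 5) = 435 / 17.5 = 24.857 mL/cmH2O.

24.9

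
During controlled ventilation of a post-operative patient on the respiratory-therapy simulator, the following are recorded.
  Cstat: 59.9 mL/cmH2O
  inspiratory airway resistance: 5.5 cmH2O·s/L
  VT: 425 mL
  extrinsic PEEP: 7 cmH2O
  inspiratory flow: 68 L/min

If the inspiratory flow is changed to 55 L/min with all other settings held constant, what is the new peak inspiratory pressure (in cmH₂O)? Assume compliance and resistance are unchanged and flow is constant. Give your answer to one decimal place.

19.1

Flow: 68 L/min ÷ 60 = 1.1333 L/s.
New flow: 55 L/min ÷ 60 = 0.9167 L/s.
PIP = Vt/C + R·V̇ + PEEP (constant-flow equation of motion).
Only the resistive term changes: ΔPIP = R × ΔV̇ = 5.5 × (0.9167 − 1.1333) = 5.5 × -0.2166 = -1.191 cmH2O.
Original PIP = 425/59.9 + 5.5×1.1333 + 7 = 20.328 cmH2O; new PIP = 20.328 + (-1.191) = 19.137 cmH2O.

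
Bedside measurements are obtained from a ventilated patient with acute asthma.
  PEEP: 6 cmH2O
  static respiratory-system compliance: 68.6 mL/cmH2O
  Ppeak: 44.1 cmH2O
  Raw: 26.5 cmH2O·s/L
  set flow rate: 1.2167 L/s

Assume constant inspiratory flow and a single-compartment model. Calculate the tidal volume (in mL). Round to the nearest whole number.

Equation of motion (constant flow): PIP = Vt/C + R·V̇ + PEEP.
Vt/C = PIP − R·V̇ − PEEP = 44.1 − 32.243 − 6 = 5.857 cmH2O.
Vt = C × 5.857 = 68.6 × 5.857 = 401.79 mL.

402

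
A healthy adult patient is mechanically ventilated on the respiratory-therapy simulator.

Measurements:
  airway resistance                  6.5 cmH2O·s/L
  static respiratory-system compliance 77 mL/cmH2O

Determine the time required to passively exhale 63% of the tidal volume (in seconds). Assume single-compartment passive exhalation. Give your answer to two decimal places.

0.50

τ = R × C = 6.5 × 77 mL/cmH2O = 6.5 × 0.077 L/cmH2O = 0.5005 s.
Exhaled fraction f = 1 − e^(−t/τ) → t = −τ·ln(1 − f) = −0.5005·ln(0.37) = 0.4976 s.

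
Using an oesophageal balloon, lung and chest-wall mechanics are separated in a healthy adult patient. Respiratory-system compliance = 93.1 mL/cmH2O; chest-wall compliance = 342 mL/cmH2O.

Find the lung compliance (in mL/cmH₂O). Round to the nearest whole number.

128

1/CL = 1/Crs − 1/Ccw.
1/CL = 1/93.1 − 1/342 = 0.007817.
CL = 127.93 mL/cmH2O.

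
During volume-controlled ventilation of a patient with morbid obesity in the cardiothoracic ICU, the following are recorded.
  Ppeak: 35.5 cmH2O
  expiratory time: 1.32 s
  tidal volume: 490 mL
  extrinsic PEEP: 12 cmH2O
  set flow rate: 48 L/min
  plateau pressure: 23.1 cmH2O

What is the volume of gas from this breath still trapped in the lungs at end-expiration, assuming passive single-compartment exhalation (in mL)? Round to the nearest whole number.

71

Flow: 48 L/min ÷ 60 = 0.8 L/s.
R = (PIP − Pplat)/V̇ = (35.5 − 23.1) / 0.8 = 12.4/0.8 = 15.5 cmH2O·s/L.
C = Vt/(Pplat − PEEP) = 490.0 / (23.1 − 12) = 490.0/11.1 = 44.144 mL/cmH2O.
τ = R × C = 15.5 × 0.04414 L/cmH2O = 0.6842 s.
Fraction remaining = e^(−Te/τ) = e^(−1.32/0.6842) = 0.1453.
Trapped volume = 490.0 × 0.1453 = 71.197 mL.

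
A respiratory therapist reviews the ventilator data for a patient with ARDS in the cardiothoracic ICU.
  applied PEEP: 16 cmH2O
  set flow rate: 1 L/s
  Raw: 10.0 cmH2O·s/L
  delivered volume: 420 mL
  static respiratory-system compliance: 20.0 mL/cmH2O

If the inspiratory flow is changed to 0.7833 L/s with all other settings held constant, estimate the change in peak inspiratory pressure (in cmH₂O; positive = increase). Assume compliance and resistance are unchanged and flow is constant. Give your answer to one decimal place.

-2.2

PIP = Vt/C + R·V̇ + PEEP (constant-flow equation of motion).
Only the resistive term changes: ΔPIP = R × ΔV̇ = 10.0 × (0.7833 − 1) = 10.0 × -0.2167 = -2.167 cmH2O.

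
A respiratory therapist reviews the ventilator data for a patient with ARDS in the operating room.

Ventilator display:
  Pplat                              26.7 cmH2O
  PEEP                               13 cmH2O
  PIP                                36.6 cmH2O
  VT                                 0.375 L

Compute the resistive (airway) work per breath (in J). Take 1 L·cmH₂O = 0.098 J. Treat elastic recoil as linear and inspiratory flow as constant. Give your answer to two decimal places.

With constant inspiratory flow the resistive pressure is constant at PIP − Pplat = 36.6 − 26.7 = 9.9 cmH2O, so resistive work = 9.9 × 0.375 = 3.713 L·cmH2O.
× 0.098 J/(L·cmH2O) → 0.3639 J.

0.36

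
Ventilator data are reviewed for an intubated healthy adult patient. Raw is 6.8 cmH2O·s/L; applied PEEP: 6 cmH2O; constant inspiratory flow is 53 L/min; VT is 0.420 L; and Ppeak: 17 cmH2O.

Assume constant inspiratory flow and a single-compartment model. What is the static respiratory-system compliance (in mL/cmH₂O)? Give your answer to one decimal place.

84.1

Flow: 53 L/min ÷ 60 = 0.8833 L/s.
Equation of motion (constant flow): PIP = Vt/C + R·V̇ + PEEP.
Vt/C = PIP − R·V̇ − PEEP = 17 − 6.8×0.8833 − 6 = 17 − 6.006 − 6 = 4.994 cmH2O.
C = Vt / 4.994 = 420 / 4.994 = 84.101 mL/cmH2O.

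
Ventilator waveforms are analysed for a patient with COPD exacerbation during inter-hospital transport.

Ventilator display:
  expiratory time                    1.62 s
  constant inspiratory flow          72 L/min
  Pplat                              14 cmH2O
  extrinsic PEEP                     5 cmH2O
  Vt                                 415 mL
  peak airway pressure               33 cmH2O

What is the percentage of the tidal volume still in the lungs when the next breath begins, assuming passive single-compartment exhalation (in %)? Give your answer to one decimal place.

Flow: 72 L/min ÷ 60 = 1.2 L/s.
R = (PIP − Pplat)/V̇ = (33 − 14) / 1.2 = 19.0/1.2 = 15.833 cmH2O·s/L.
C = Vt/(Pplat − PEEP) = 415.0 / (14 − 5) = 415.0/9.0 = 46.111 mL/cmH2O.
τ = R × C = 15.833 × 0.04611 L/cmH2O = 0.7301 s.
Fraction remaining at end-expiration = e^(−Te/τ) = e^(−1.62/0.7301) = 0.1087 → 10.87%.

10.9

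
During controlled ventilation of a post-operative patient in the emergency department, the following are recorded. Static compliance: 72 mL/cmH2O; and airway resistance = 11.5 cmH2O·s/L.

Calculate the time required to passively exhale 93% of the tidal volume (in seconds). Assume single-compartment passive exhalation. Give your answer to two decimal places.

τ = R × C = 11.5 × 72 mL/cmH2O = 11.5 × 0.072 L/cmH2O = 0.828 s.
Exhaled fraction f = 1 − e^(−t/τ) → t = −τ·ln(1 − f) = −0.828·ln(0.07) = 2.202 s.

2.20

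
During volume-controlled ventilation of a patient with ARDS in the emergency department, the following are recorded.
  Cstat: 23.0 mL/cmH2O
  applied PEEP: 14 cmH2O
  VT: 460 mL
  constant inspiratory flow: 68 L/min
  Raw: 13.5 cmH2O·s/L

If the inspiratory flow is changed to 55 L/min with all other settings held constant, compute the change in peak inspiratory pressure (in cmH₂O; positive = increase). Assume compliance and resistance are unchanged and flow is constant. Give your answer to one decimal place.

-2.9

Flow: 68 L/min ÷ 60 = 1.1333 L/s.
New flow: 55 L/min ÷ 60 = 0.9167 L/s.
PIP = Vt/C + R·V̇ + PEEP (constant-flow equation of motion).
Only the resistive term changes: ΔPIP = R × ΔV̇ = 13.5 × (0.9167 − 1.1333) = 13.5 × -0.2166 = -2.924 cmH2O.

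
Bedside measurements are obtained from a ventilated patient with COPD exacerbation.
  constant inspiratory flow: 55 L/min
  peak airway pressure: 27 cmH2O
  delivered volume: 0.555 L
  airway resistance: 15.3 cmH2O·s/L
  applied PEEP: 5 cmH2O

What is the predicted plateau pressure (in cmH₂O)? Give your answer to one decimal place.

13.0

Flow: 55 L/min ÷ 60 = 0.9167 L/s.
Pplat = PIP − Raw × flow = 27 − 15.3 × 0.9167 = 27 − 14.026 = 12.974 cmH2O.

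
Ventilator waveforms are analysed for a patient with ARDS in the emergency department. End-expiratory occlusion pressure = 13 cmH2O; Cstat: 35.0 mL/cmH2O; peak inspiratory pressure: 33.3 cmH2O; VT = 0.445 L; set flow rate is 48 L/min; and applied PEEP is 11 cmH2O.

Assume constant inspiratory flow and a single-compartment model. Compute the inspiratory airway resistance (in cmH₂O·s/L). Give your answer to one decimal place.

9.5

Flow: 48 L/min ÷ 60 = 0.8 L/s.
Total PEEP = 13 cmH2O (set 11 + intrinsic 2); this is the baseline alveolar pressure.
Equation of motion (constant flow): PIP = Vt/C + R·V̇ + PEEP.
R·V̇ = PIP − Vt/C − PEEP = 33.3 − 445/35.0 − 13 = 33.3 − 12.714 − 13 = 7.586 cmH2O.
R = 7.586 / 0.8 = 9.483 cmH2O·s/L.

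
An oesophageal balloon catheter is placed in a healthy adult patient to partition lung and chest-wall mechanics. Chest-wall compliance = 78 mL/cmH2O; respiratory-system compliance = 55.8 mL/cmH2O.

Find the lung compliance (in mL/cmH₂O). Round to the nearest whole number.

1/CL = 1/Crs − 1/Ccw.
1/CL = 1/55.8 − 1/78 = 0.005101.
CL = 196.04 mL/cmH2O.

196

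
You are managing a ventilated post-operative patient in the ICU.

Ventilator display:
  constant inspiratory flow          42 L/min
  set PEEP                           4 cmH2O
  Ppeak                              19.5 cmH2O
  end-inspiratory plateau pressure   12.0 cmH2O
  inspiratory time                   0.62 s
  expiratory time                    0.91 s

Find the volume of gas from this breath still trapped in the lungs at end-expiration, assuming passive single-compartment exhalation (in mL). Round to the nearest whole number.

91

Flow: 42 L/min ÷ 60 = 0.7 L/s.
Vt = flow × Ti = 0.7 L/s × 0.62 s × 1000 mL/L = 434.0 mL.
R = (PIP − Pplat)/V̇ = (19.5 − 12.0) / 0.7 = 7.5/0.7 = 10.714 cmH2O·s/L.
C = Vt/(Pplat − PEEP) = 434.0 / (12.0 − 4) = 434.0/8.0 = 54.25 mL/cmH2O.
τ = R × C = 10.714 × 0.05425 L/cmH2O = 0.5812 s.
Fraction remaining = e^(−Te/τ) = e^(−0.91/0.5812) = 0.2089.
Trapped volume = 434.0 × 0.2089 = 90.663 mL.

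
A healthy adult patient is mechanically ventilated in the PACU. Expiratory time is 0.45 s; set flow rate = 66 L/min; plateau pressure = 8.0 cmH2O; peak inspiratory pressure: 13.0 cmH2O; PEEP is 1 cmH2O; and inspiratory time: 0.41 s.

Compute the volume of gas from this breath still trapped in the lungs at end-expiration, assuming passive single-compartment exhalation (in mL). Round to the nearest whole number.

97

Flow: 66 L/min ÷ 60 = 1.1 L/s.
Vt = flow × Ti = 1.1 L/s × 0.41 s × 1000 mL/L = 451.0 mL.
R = (PIP − Pplat)/V̇ = (13.0 − 8.0) / 1.1 = 5.0/1.1 = 4.545 cmH2O·s/L.
C = Vt/(Pplat − PEEP) = 451.0 / (8.0 − 1) = 451.0/7.0 = 64.429 mL/cmH2O.
τ = R × C = 4.545 × 0.06443 L/cmH2O = 0.2928 s.
Fraction remaining = e^(−Te/τ) = e^(−0.45/0.2928) = 0.215.
Trapped volume = 451.0 × 0.215 = 96.965 mL.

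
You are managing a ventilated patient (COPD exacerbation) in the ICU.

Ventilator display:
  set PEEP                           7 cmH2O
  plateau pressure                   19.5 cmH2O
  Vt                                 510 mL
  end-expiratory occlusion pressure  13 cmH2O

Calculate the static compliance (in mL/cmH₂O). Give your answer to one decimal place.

End-expiratory occlusion gives total PEEP = 13 cmH2O (intrinsic PEEP = 13 − 7 = 6). Use total PEEP for the elastic gradient.
Cstat = Vt / (Pplat − PEEPtotal) = 510 / (19.5 − 13) = 510 / 6.5 = 78.462 mL/cmH2O.

78.5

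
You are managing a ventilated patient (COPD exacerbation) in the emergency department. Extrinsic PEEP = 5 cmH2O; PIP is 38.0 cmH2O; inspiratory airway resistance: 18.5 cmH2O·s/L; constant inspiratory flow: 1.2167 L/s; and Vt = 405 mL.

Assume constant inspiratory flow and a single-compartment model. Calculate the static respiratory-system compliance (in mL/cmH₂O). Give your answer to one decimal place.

Equation of motion (constant flow): PIP = Vt/C + R·V̇ + PEEP.
Vt/C = PIP − R·V̇ − PEEP = 38.0 − 18.5×1.2167 − 5 = 38.0 − 22.509 − 5 = 10.491 cmH2O.
C = Vt / 10.491 = 405 / 10.491 = 38.605 mL/cmH2O.

38.6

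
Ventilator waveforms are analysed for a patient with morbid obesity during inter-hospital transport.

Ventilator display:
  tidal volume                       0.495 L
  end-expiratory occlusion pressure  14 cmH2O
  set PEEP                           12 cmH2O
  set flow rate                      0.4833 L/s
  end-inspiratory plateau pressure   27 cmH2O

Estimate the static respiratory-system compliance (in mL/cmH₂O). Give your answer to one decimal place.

38.1

End-expiratory occlusion gives total PEEP = 14 cmH2O (intrinsic PEEP = 14 − 12 = 2). Use total PEEP for the elastic gradient.
Cstat = Vt / (Pplat − PEEPtotal) = 495 / (27 − 14) = 495 / 13.0 = 38.077 mL/cmH2O.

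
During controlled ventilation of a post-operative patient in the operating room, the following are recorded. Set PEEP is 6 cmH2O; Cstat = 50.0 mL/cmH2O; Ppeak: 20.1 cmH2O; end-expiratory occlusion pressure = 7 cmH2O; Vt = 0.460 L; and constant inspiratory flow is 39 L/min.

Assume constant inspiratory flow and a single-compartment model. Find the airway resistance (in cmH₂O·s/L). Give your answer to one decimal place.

6.0

Flow: 39 L/min ÷ 60 = 0.65 L/s.
Total PEEP = 7 cmH2O (set 6 + intrinsic 1); this is the baseline alveolar pressure.
Equation of motion (constant flow): PIP = Vt/C + R·V̇ + PEEP.
R·V̇ = PIP − Vt/C − PEEP = 20.1 − 460/50.0 − 7 = 20.1 − 9.2 − 7 = 3.9 cmH2O.
R = 3.9 / 0.65 = 6.0 cmH2O·s/L.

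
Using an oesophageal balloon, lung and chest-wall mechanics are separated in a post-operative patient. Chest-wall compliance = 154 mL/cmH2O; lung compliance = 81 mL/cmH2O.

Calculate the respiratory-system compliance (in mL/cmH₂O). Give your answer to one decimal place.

Lung and chest wall are elastances in series: 1/Crs = 1/CL + 1/Ccw.
1/Crs = 1/81 + 1/154 = 0.01884.
Crs = 53.079 mL/cmH2O.

53.1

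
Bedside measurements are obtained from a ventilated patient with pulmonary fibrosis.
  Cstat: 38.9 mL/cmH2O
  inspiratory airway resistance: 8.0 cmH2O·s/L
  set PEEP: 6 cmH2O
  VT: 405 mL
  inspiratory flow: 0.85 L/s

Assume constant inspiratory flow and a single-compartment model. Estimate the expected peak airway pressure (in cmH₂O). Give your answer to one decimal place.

23.2

Equation of motion (constant flow): PIP = Vt/C + R·V̇ + PEEP.
PIP = 405/38.9 + 8.0×0.85 + 6 = 10.411 + 6.8 + 6 = 23.211 cmH2O.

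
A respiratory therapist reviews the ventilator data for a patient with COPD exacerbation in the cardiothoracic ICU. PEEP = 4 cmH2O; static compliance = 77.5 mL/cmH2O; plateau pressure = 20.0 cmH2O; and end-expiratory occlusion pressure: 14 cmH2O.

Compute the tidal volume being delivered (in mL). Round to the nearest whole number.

End-expiratory occlusion gives total PEEP = 14 cmH2O (intrinsic PEEP = 14 − 4 = 10). Use total PEEP for the elastic gradient.
Vt = Cstat × (Pplat − PEEPtotal) = 77.5 × (20.0 − 14) = 77.5 × 6.0 = 465.0 mL.

465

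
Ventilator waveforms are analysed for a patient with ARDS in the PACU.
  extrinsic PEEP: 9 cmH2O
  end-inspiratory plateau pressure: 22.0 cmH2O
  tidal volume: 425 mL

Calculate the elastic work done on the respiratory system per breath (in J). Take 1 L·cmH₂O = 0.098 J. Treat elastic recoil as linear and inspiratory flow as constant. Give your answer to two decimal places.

0.27

Elastic work ≈ ½ × (Pplat − PEEP) × Vt = 0.5 × (22.0 − 9) × 0.425 L = 0.5 × 13.0 × 0.425 = 2.763 L·cmH2O.
× 0.098 J/(L·cmH2O) → 0.2708 J.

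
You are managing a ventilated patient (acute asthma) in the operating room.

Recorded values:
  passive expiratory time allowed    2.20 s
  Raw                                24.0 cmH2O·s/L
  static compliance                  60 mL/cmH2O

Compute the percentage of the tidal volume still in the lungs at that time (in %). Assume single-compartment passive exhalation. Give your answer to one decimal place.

21.7

τ = R × C = 24.0 × 60 mL/cmH2O = 24.0 × 0.060 L/cmH2O = 1.44 s.
Passive exhalation: V(t)/V₀ = e^(−t/τ) = e^(−2.20/1.44) = 0.217.
Fraction remaining = 0.217 → 21.7%.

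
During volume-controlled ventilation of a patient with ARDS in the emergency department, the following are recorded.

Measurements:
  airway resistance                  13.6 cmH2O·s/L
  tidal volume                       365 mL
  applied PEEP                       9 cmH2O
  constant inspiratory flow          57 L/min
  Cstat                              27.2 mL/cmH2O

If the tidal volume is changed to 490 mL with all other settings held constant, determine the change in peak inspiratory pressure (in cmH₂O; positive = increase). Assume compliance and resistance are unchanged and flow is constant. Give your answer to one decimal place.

PIP = Vt/C + R·V̇ + PEEP (constant-flow equation of motion).
Only the elastic term changes: ΔPIP = ΔVt / C = (490 − 365) / 27.2 = 4.596 cmH2O.

4.6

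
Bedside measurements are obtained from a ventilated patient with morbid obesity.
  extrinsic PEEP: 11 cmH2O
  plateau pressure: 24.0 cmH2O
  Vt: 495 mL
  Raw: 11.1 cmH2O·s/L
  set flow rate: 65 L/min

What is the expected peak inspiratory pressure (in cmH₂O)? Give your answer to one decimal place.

36.0

Flow: 65 L/min ÷ 60 = 1.0833 L/s.
PIP = Pplat + Raw × flow = 24.0 + 11.1 × 1.0833 = 24.0 + 12.025 = 36.025 cmH2O.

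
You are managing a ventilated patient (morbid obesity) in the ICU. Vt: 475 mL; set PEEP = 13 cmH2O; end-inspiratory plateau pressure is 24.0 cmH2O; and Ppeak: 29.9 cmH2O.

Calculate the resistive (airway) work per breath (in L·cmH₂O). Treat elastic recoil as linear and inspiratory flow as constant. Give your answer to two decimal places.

2.80

With constant inspiratory flow the resistive pressure is constant at PIP − Pplat = 29.9 − 24.0 = 5.9 cmH2O, so resistive work = 5.9 × 0.475 = 2.803 L·cmH2O.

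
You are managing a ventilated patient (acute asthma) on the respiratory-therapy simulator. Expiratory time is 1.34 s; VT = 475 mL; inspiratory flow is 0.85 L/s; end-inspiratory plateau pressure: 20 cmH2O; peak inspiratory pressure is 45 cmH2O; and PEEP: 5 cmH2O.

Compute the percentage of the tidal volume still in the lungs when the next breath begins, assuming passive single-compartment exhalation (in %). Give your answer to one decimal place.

23.7

R = (PIP − Pplat)/V̇ = (45 − 20) / 0.85 = 25.0/0.85 = 29.412 cmH2O·s/L.
C = Vt/(Pplat − PEEP) = 475.0 / (20 − 5) = 475.0/15.0 = 31.667 mL/cmH2O.
τ = R × C = 29.412 × 0.03167 L/cmH2O = 0.9315 s.
Fraction remaining at end-expiration = e^(−Te/τ) = e^(−1.34/0.9315) = 0.2373 → 23.73%.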